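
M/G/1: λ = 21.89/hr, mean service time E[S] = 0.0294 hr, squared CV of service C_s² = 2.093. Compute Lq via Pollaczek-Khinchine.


ρ = λ·E[S] = 21.89·0.0294 = 0.6436
Lq = ρ²(1+C_s²)/(2(1−ρ)) = 0.4142·(1+2.093)/(2·0.3564)
= 0.4142·3.0930/0.7129 = 1.79704

Final: 1.79704


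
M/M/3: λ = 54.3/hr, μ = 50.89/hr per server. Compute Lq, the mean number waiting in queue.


a = λ/μ = 1.0670; ρ = a/3 = 0.3557
P₀ = 0.338927
Lq = P₀·a^c·ρ / (c!·(1−ρ)²) = 0.338927·1.21479·0.3557/(6·0.41516)
= 0.05879

Final: 0.05879


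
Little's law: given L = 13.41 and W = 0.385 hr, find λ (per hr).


λ = L/W = 13.41/0.385 = 34.8312 /hr

Final: 34.8312 /hr


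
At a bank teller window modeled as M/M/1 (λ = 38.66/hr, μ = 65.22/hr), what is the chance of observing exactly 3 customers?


ρ = 38.66/65.22 = 0.5928
P_n = (1−ρ)·ρ^n = (1 − 0.5928)·0.5928^3 = 0.4072·0.208278 = 0.084818

Final: 0.084818


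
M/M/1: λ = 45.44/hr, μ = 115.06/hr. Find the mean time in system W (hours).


W = 1/(μ−λ) = 1/(115.06 − 45.44) = 1/69.62 = 0.01436 hr

Final: 0.01436 hr


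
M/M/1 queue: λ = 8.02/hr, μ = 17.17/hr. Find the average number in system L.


ρ = λ/μ = 8.02/17.17 = 0.4671
L = ρ/(1−ρ) = 0.4671/(1 − 0.4671) = 0.4671/0.5329 = 0.8765

Final: 0.8765


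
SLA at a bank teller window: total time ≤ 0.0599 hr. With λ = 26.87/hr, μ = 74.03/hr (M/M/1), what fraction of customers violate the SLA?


W ~ Exponential(μ−λ) for M/M/1.
μ − λ = 74.03 − 26.87 = 47.1600
P(W > t) = e^{−(μ−λ)t} = e^{−2.8249} = 0.059316

Final: 0.059316


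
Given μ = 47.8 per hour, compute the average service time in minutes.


Mean service time = 1/μ = 1/47.8 hour = 0.02092 hour
In minutes: 0.02092 × 60 = 1.2552 min

Final: 1.2552 min


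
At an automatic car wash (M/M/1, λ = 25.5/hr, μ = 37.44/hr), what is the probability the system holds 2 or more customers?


ρ = 25.5/37.44 = 0.6811
P(N ≥ n) = ρ^n = 0.6811^2 = 0.463883

Final: 0.463883


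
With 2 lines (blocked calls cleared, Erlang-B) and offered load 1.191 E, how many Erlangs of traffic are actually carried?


B(2,1.191) = 0.244545 (Erlang-B)
Carried load = a(1 − B) = 1.191·(1 − 0.244545) = 1.191·0.755455 = 0.8997 E

Final: 0.8997 Erlangs


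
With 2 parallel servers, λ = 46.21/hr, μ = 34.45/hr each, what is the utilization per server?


ρ = λ/(cμ) = 46.21/(2·34.45) = 46.21/68.90 = 0.6707

Final: 0.6707


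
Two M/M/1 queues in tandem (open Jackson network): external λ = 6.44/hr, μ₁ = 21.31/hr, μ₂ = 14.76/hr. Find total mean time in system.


Each node sees arrival rate λ = 6.44/hr (tandem ⇒ throughput preserved).
W₁ = 1/(μ₁−λ) = 1/(21.31−6.44) = 0.06725 hr
W₂ = 1/(μ₂−λ) = 1/(14.76−6.44) = 0.12019 hr
W_total = W₁ + W₂ = 0.06725 + 0.12019 = 0.18744 hr

Final: 0.18744 hr


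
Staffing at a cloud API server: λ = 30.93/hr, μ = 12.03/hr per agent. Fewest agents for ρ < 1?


Stability requires cμ > λ ⇔ c > λ/μ.
λ/μ = 30.93/12.03 = 2.5711
Minimum integer c = ⌊2.5711⌋ + 1 = 3
Check: 3·12.03 = 36.09 > 30.93, while 2·12.03 = 24.06 ≤ 30.93

Final: 3 servers


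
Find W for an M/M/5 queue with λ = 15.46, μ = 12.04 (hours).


a = 1.2841; ρ = 0.2568; P₀ = 0.276723
Lq = P₀·a^c·ρ/(c!(1−ρ)²) = 0.003743
Wq = Lq/λ = 0.003743/15.46 = 0.0002421 hr
W = Wq + 1/μ = 0.0002421 + 0.08306 = 0.08330 hr

Final: 0.08330 hr


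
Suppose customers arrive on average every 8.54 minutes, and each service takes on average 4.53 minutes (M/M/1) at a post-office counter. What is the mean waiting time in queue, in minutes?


λ = 60/8.54 = 7.0258 /hr
μ = 60/4.53 = 13.2450 /hr
ρ = λ/μ = 7.0258/13.2450 = 0.5304
Wq = ρ/(μ−λ) = 0.5304/(13.2450−7.0258) = 0.08529 hr
In minutes: 0.08529·60 = 5.117 min

Final: 5.117 min


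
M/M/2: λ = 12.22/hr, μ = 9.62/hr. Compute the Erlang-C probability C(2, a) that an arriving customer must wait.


a = λ/μ = 1.2703; ρ = a/2 = 0.6351
P₀ = 0.223140 (from M/M/c formula)
C(c,a) = [a^c/(c!(1−ρ))]·P₀ = [1.61359/(2·0.3649)]·0.223140
= 2.21121·0.223140 = 0.493411

Final: 0.493411


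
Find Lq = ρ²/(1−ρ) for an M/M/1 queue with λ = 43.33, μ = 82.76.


ρ = 43.33/82.76 = 0.5236
Lq = ρ²/(1−ρ) = 0.2741/0.4764 = 0.5753

Final: 0.5753


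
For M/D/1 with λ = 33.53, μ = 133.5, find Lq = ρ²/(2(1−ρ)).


ρ = 33.53/133.5 = 0.2512
M/D/1: Lq = ρ²/(2(1−ρ)) = 0.06308/(2·0.7488) = 0.04212

Final: 0.04212


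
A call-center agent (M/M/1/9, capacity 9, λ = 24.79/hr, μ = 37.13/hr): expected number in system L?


ρ = 24.79/37.13 = 0.6677
L = ρ[1 − (K+1)ρ^K + Kρ^(K+1)] / [(1−ρ)(1−ρ^(K+1))]
Numerator: 0.6677·(1 − 10·0.026361 + 9·0.017600) = 0.597410
Denominator: (0.3323)·(0.982400) = 0.326496
L = 0.597410/0.326496 = 1.8298

Final: 1.8298


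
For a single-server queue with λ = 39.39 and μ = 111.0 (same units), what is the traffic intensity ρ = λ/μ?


ρ = λ/μ = 39.39/111.0 = 0.3549

Final: 0.3549


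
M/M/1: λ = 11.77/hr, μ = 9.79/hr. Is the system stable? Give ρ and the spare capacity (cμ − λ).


Total capacity cμ = 1·9.79 = 9.79/hr
ρ = λ/(cμ) = 11.77/9.79 = 1.2022
Stable ⇔ ρ < 1: NO
Spare capacity = cμ − λ = 9.79 − 11.77 = -1.98/hr

Final: ρ = 1.2022; unstable; margin = -1.98/hr


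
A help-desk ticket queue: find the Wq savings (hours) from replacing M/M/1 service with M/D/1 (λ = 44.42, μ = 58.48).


ρ = 44.42/58.48 = 0.7596
Wq(M/M/1) = ρ/(μ−λ) = 0.7596/14.06 = 0.05402 hr
Wq(M/D/1) = ρ/(2(μ−λ)) = 0.02701 hr
Savings = 0.05402 − 0.02701 = 0.02701 hr

Final: 0.02701 hr


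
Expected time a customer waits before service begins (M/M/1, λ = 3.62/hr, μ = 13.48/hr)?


ρ = 3.62/13.48 = 0.2685
Wq = ρ/(μ−λ) = 0.2685/(13.48 − 3.62) = 0.2685/9.86 = 0.02724 hr

Final: 0.02724 hr


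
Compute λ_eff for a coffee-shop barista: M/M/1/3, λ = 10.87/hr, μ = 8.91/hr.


ρ = 1.2200; P_K = (1−ρ)ρ^3/(1−ρ^4) = 0.328697
λ_eff = λ(1 − P_K) = 10.87·(1 − 0.328697) = 10.87·0.671303 = 7.2971 /hr

Final: 7.2971 /hr


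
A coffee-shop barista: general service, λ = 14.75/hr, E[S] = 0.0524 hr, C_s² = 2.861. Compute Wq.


ρ = λ·E[S] = 14.75·0.0524 = 0.7729
E[S²] = E[S]²(1+C_s²) = 0.0524²·(1+2.861) = 0.010601
Wq = λ·E[S²]/(2(1−ρ)) = 14.75·0.010601/(2·0.2271) = 0.34428 hr

Final: 0.34428 hr


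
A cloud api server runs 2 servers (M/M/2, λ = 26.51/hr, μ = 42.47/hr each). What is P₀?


a = λ/μ = 26.51/42.47 = 0.6242; ρ = a/c = 0.3121
Σ_{k=0}^{1} a^k/k! (terms k=0..1) = 1.00000 + 0.62421 = 1.62421
Tail: a^2/(2!(1−ρ)) = 0.38963/(2·0.6879) = 0.28321
P₀ = 1/(1.62421 + 0.28321) = 1/1.90741 = 0.524271

Final: 0.524271


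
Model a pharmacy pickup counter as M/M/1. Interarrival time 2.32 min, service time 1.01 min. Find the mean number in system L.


λ = 60/2.32 = 25.8621 /hr
μ = 60/1.01 = 59.4059 /hr
ρ = λ/μ = 25.8621/59.4059 = 0.4353
L = ρ/(1−ρ) = 0.4353/0.5647 = 0.7710

Final: 0.7710


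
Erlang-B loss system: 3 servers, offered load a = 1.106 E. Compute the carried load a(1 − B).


B(3,1.106) = 0.076614 (Erlang-B)
Carried load = a(1 − B) = 1.106·(1 − 0.076614) = 1.106·0.923386 = 1.0213 E

Final: 1.0213 Erlangs


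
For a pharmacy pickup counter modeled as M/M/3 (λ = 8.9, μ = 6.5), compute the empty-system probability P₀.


a = λ/μ = 8.9/6.5 = 1.3692; ρ = a/c = 0.4564
Σ_{k=0}^{2} a^k/k! (terms k=0..2) = 1.00000 + 1.36923 + 0.93740 = 3.30663
Tail: a^3/(3!(1−ρ)) = 2.56702/(6·0.5436) = 0.78706
P₀ = 1/(3.30663 + 0.78706) = 1/4.09369 = 0.244279

Final: 0.244279


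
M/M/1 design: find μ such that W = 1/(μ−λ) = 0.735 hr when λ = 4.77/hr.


W = 1/(μ−λ) ⇒ μ − λ = 1/W = 1/0.735 = 1.3605
μ = λ + 1/W = 4.77 + 1.3605 = 6.1305 per hr

Final: 6.1305 /hr


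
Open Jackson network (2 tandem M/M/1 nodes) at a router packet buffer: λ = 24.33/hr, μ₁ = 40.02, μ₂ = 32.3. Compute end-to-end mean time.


Each node sees arrival rate λ = 24.33/hr (tandem ⇒ throughput preserved).
W₁ = 1/(μ₁−λ) = 1/(40.02−24.33) = 0.06373 hr
W₂ = 1/(μ₂−λ) = 1/(32.3−24.33) = 0.12547 hr
W_total = W₁ + W₂ = 0.06373 + 0.12547 = 0.18921 hr

Final: 0.18921 hr


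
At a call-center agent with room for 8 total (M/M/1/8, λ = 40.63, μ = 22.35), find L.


ρ = 40.63/22.35 = 1.8179
L = ρ[1 − (K+1)ρ^K + Kρ^(K+1)] / [(1−ρ)(1−ρ^(K+1))]
Numerator: 1.8179·(1 − 9·119.276355 + 8·216.832139) = 1203.756764
Denominator: (-0.8179)·(-215.832139) = 176.528479
L = 1203.756764/176.528479 = 6.8191

Final: 6.8191


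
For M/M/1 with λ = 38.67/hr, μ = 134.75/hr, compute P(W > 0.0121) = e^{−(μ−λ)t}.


W ~ Exponential(μ−λ) for M/M/1.
μ − λ = 134.75 − 38.67 = 96.0800
P(W > t) = e^{−(μ−λ)t} = e^{−1.1626} = 0.312682

Final: 0.312682


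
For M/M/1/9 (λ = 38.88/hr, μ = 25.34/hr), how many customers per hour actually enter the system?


ρ = 1.5343; P_K = (1−ρ)ρ^9/(1−ρ^10) = 0.353135
λ_eff = λ(1 − P_K) = 38.88·(1 − 0.353135) = 38.88·0.646865 = 25.1501 /hr

Final: 25.1501 /hr


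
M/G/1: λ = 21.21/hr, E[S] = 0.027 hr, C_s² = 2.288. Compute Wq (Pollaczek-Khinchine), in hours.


ρ = λ·E[S] = 21.21·0.027 = 0.5727
E[S²] = E[S]²(1+C_s²) = 0.027²·(1+2.288) = 0.002397
Wq = λ·E[S²]/(2(1−ρ)) = 21.21·0.002397/(2·0.4273) = 0.05948 hr

Final: 0.05948 hr


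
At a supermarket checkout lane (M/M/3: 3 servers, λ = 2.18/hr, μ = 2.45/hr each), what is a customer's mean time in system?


a = 0.8898; ρ = 0.2966; P₀ = 0.407733
Lq = P₀·a^c·ρ/(c!(1−ρ)²) = 0.02870
Wq = Lq/λ = 0.02870/2.18 = 0.01316 hr
W = Wq + 1/μ = 0.01316 + 0.40816 = 0.42133 hr

Final: 0.42133 hr


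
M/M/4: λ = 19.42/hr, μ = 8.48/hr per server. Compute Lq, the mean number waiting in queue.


a = λ/μ = 2.2901; ρ = a/4 = 0.5725
P₀ = 0.094384
Lq = P₀·a^c·ρ / (c!·(1−ρ)²) = 0.094384·27.50512·0.5725/(24·0.18274)
= 0.33890

Final: 0.33890


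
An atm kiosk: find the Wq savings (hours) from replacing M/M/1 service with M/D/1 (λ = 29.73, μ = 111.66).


ρ = 29.73/111.66 = 0.2663
Wq(M/M/1) = ρ/(μ−λ) = 0.2663/81.93 = 0.003250 hr
Wq(M/D/1) = ρ/(2(μ−λ)) = 0.001625 hr
Savings = 0.003250 − 0.001625 = 0.001625 hr

Final: 0.001625 hr


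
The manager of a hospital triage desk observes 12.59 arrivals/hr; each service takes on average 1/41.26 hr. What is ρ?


ρ = λ/μ = 12.59/41.26 = 0.3051

Final: 0.3051


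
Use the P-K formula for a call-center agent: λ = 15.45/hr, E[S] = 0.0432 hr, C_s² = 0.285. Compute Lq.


ρ = λ·E[S] = 15.45·0.0432 = 0.6674
Lq = ρ²(1+C_s²)/(2(1−ρ)) = 0.4455·(1+0.285)/(2·0.3326)
= 0.4455·1.2850/0.6651 = 0.86065

Final: 0.86065


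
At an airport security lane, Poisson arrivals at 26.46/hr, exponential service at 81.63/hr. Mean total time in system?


W = 1/(μ−λ) = 1/(81.63 − 26.46) = 1/55.17 = 0.01813 hr

Final: 0.01813 hr


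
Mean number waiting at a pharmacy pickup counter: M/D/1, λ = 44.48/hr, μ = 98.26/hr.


ρ = 44.48/98.26 = 0.4527
M/D/1: Lq = ρ²/(2(1−ρ)) = 0.2049/(2·0.5473) = 0.18720

Final: 0.18720


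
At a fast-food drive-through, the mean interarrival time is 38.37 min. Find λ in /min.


λ = 1/(interarrival time) in consistent units.
1 minute = 1 min, so λ = 1/38.37 = 0.02606 per minute

Final: 0.02606 /min


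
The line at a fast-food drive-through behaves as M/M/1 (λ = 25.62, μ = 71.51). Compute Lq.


ρ = 25.62/71.51 = 0.3583
Lq = ρ²/(1−ρ) = 0.1284/0.6417 = 0.2000

Final: 0.2000


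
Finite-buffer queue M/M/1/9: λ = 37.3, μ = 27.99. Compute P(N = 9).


ρ = λ/μ = 37.3/27.99 = 1.3326
P_K = (1−ρ)ρ^K/(1−ρ^(K+1)) = (-0.3326·13.254196)/(1 − 17.662791)
= -4.408595/-16.662791 = 0.264577

Final: 0.264577


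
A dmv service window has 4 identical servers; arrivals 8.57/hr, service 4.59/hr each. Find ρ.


ρ = λ/(cμ) = 8.57/(4·4.59) = 8.57/18.36 = 0.4668

Final: 0.4668


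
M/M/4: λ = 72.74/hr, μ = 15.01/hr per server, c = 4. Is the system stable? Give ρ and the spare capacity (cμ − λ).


Total capacity cμ = 4·15.01 = 60.04/hr
ρ = λ/(cμ) = 72.74/60.04 = 1.2115
Stable ⇔ ρ < 1: NO
Spare capacity = cμ − λ = 60.04 − 72.74 = -12.70/hr

Final: ρ = 1.2115; unstable; margin = -12.70/hr


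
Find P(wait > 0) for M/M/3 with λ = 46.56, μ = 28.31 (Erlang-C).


a = λ/μ = 1.6446; ρ = a/3 = 0.5482
P₀ = 0.177362 (from M/M/c formula)
C(c,a) = [a^c/(c!(1−ρ))]·P₀ = [4.44856/(6·0.4518)]·0.177362
= 1.64111·0.177362 = 0.291070

Final: 0.291070


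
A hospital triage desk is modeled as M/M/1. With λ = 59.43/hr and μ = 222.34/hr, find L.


ρ = λ/μ = 59.43/222.34 = 0.2673
L = ρ/(1−ρ) = 0.2673/(1 − 0.2673) = 0.2673/0.7327 = 0.3648

Final: 0.3648


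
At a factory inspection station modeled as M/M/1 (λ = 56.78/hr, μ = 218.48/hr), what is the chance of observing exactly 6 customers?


ρ = 56.78/218.48 = 0.2599
P_n = (1−ρ)·ρ^n = (1 − 0.2599)·0.2599^6 = 0.7401·0.0003081 = 0.0002280

Final: 0.0002280


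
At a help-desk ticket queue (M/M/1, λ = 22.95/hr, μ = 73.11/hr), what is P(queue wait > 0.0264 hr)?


ρ = 22.95/73.11 = 0.3139
P(Wq > t) = ρ·e^{−(μ−λ)t} = 0.3139·e^{−1.3242}
= 0.3139·0.266009 = 0.083503

Final: 0.083503


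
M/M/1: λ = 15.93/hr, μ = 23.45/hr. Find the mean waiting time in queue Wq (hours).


ρ = 15.93/23.45 = 0.6793
Wq = ρ/(μ−λ) = 0.6793/(23.45 − 15.93) = 0.6793/7.52 = 0.09033 hr

Final: 0.09033 hr


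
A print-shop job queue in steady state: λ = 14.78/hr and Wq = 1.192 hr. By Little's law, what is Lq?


Lq = λWq = 14.78·1.192 = 17.6178

Final: 17.6178


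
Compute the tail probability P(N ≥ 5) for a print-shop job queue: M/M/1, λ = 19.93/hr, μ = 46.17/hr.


ρ = 19.93/46.17 = 0.4317
P(N ≥ n) = ρ^n = 0.4317^5 = 0.014988

Final: 0.014988


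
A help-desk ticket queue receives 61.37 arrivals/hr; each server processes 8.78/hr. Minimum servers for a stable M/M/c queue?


Stability requires cμ > λ ⇔ c > λ/μ.
λ/μ = 61.37/8.78 = 6.9897
Minimum integer c = ⌊6.9897⌋ + 1 = 7
Check: 7·8.78 = 61.46 > 61.37, while 6·8.78 = 52.68 ≤ 61.37

Final: 7 servers


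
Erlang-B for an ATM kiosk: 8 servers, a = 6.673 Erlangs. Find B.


B(c,a) = (a^c/c!) / Σ_{k=0}^{c} a^k/k!
a^8/8! = 97.509847
Σ terms (k=0..8): 1.00000 + 6.67300 + 22.26446 + 49.52359 + 82.61773 + 110.26162 + 122.62930 + 116.90076 + 97.50985 = 609.380316
B = 97.509847/609.380316 = 0.160015

Final: 0.160015


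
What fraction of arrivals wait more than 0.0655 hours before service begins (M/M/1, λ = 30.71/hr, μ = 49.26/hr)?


ρ = 30.71/49.26 = 0.6234
P(Wq > t) = ρ·e^{−(μ−λ)t} = 0.6234·e^{−1.2150}
= 0.6234·0.296703 = 0.184972

Final: 0.184972


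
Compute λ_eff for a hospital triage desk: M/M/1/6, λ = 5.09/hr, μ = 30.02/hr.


ρ = 0.1696; P_K = (1−ρ)ρ^6/(1−ρ^7) = 0.00001973
λ_eff = λ(1 − P_K) = 5.09·(1 − 0.00001973) = 5.09·0.999980 = 5.0899 /hr

Final: 5.0899 /hr


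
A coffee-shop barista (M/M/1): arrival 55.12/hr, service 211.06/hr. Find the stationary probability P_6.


ρ = 55.12/211.06 = 0.2612
P_n = (1−ρ)·ρ^n = (1 − 0.2612)·0.2612^6 = 0.7388·0.0003173 = 0.0002344

Final: 0.0002344


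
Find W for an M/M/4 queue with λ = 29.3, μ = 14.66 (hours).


a = 1.9986; ρ = 0.4997; P₀ = 0.130628
Lq = P₀·a^c·ρ/(c!(1−ρ)²) = 0.17334
Wq = Lq/λ = 0.17334/29.3 = 0.005916 hr
W = Wq + 1/μ = 0.005916 + 0.06821 = 0.07413 hr

Final: 0.07413 hr


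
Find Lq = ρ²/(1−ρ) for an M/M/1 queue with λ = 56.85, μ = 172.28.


ρ = 56.85/172.28 = 0.3300
Lq = ρ²/(1−ρ) = 0.1089/0.6700 = 0.1625

Final: 0.1625


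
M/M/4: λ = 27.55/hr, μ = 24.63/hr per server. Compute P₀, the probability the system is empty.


a = λ/μ = 27.55/24.63 = 1.1186; ρ = a/c = 0.2796
Σ_{k=0}^{3} a^k/k! (terms k=0..3) = 1.00000 + 1.11855 + 0.62558 + 0.23325 = 2.97739
Tail: a^4/(4!(1−ρ)) = 1.56541/(24·0.7204) = 0.09055
P₀ = 1/(2.97739 + 0.09055) = 1/3.06793 = 0.325953

Final: 0.325953


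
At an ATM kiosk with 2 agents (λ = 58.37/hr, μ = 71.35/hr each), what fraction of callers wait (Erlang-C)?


a = λ/μ = 0.8181; ρ = a/2 = 0.4090
P₀ = 0.419406 (from M/M/c formula)
C(c,a) = [a^c/(c!(1−ρ))]·P₀ = [0.66925/(2·0.5910)]·0.419406
= 0.56624·0.419406 = 0.237486

Final: 0.237486


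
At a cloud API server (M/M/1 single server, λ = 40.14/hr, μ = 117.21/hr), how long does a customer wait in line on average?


ρ = 40.14/117.21 = 0.3425
Wq = ρ/(μ−λ) = 0.3425/(117.21 − 40.14) = 0.3425/77.07 = 0.004444 hr

Final: 0.004444 hr


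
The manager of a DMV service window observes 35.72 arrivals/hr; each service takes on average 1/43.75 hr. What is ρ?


ρ = λ/μ = 35.72/43.75 = 0.8165

Final: 0.8165


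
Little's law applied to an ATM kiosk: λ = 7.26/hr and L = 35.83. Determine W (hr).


W = L/λ = 35.83/7.26 = 4.9353 hr

Final: 4.9353 hr


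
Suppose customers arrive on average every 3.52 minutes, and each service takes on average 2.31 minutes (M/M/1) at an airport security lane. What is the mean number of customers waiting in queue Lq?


λ = 60/3.52 = 17.0455 /hr
μ = 60/2.31 = 25.9740 /hr
ρ = λ/μ = 17.0455/25.9740 = 0.6563
Lq = ρ²/(1−ρ) = 0.4307/0.3437 = 1.2528

Final: 1.2528


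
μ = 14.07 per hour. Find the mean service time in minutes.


Mean service time = 1/μ = 1/14.07 hour = 0.07107 hour
In minutes: 0.07107 × 60 = 4.2644 min

Final: 4.2644 min


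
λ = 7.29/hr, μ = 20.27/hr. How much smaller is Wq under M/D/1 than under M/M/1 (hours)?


ρ = 7.29/20.27 = 0.3596
Wq(M/M/1) = ρ/(μ−λ) = 0.3596/12.98 = 0.02771 hr
Wq(M/D/1) = ρ/(2(μ−λ)) = 0.01385 hr
Savings = 0.02771 − 0.01385 = 0.01385 hr

Final: 0.01385 hr


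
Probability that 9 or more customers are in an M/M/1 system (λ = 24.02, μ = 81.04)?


ρ = 24.02/81.04 = 0.2964
P(N ≥ n) = ρ^n = 0.2964^9 = 0.00001765

Final: 0.00001765


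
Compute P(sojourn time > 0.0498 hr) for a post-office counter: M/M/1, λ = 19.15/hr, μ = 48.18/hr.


W ~ Exponential(μ−λ) for M/M/1.
μ − λ = 48.18 − 19.15 = 29.0300
P(W > t) = e^{−(μ−λ)t} = e^{−1.4457} = 0.235583

Final: 0.235583


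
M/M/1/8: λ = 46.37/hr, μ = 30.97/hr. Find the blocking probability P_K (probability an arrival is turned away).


ρ = λ/μ = 46.37/30.97 = 1.4973
P_K = (1−ρ)ρ^K/(1−ρ^(K+1)) = (-0.4973·25.256149)/(1 − 37.814905)
= -12.558756/-36.814905 = 0.341132

Final: 0.341132


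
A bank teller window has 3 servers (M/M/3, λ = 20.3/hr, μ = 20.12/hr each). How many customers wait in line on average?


a = λ/μ = 1.0089; ρ = a/3 = 0.3363
P₀ = 0.360249
Lq = P₀·a^c·ρ / (c!·(1−ρ)²) = 0.360249·1.02708·0.3363/(6·0.44048)
= 0.04708

Final: 0.04708


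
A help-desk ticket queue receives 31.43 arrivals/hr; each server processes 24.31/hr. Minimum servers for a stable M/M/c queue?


Stability requires cμ > λ ⇔ c > λ/μ.
λ/μ = 31.43/24.31 = 1.2929
Minimum integer c = ⌊1.2929⌋ + 1 = 2
Check: 2·24.31 = 48.62 > 31.43, while 1·24.31 = 24.31 ≤ 31.43

Final: 2 servers


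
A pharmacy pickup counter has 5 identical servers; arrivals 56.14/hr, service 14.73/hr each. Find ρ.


ρ = λ/(cμ) = 56.14/(5·14.73) = 56.14/73.65 = 0.7623

Final: 0.7623


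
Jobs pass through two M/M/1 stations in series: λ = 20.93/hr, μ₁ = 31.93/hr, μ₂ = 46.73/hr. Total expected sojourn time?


Each node sees arrival rate λ = 20.93/hr (tandem ⇒ throughput preserved).
W₁ = 1/(μ₁−λ) = 1/(31.93−20.93) = 0.09091 hr
W₂ = 1/(μ₂−λ) = 1/(46.73−20.93) = 0.03876 hr
W_total = W₁ + W₂ = 0.09091 + 0.03876 = 0.12967 hr

Final: 0.12967 hr


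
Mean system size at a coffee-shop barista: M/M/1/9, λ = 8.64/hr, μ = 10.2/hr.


ρ = 8.64/10.2 = 0.8471
L = ρ[1 − (K+1)ρ^K + Kρ^(K+1)] / [(1−ρ)(1−ρ^(K+1))]
Numerator: 0.8471·(1 − 10·0.224503 + 9·0.190167) = 0.395132
Denominator: (0.1529)·(0.809833) = 0.123857
L = 0.395132/0.123857 = 3.1902

Final: 3.1902


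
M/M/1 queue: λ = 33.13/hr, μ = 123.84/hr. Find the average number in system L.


ρ = λ/μ = 33.13/123.84 = 0.2675
L = ρ/(1−ρ) = 0.2675/(1 − 0.2675) = 0.2675/0.7325 = 0.3652

Final: 0.3652


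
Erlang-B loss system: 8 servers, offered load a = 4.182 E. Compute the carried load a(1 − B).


B(8,4.182) = 0.036421 (Erlang-B)
Carried load = a(1 − B) = 4.182·(1 − 0.036421) = 4.182·0.963579 = 4.0297 E

Final: 4.0297 Erlangs


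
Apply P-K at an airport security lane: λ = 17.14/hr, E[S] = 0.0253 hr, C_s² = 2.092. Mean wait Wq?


ρ = λ·E[S] = 17.14·0.0253 = 0.4336
E[S²] = E[S]²(1+C_s²) = 0.0253²·(1+2.092) = 0.001979
Wq = λ·E[S²]/(2(1−ρ)) = 17.14·0.001979/(2·0.5664) = 0.02995 hr

Final: 0.02995 hr


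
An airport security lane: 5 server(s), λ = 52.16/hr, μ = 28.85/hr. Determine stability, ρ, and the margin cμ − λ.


Total capacity cμ = 5·28.85 = 144.25/hr
ρ = λ/(cμ) = 52.16/144.25 = 0.3616
Stable ⇔ ρ < 1: YES
Spare capacity = cμ − λ = 144.25 − 52.16 = 92.09/hr

Final: ρ = 0.3616; stable; margin = 92.09/hr


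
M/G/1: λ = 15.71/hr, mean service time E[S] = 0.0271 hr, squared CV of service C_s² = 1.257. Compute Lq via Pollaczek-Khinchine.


ρ = λ·E[S] = 15.71·0.0271 = 0.4257
Lq = ρ²(1+C_s²)/(2(1−ρ)) = 0.1813·(1+1.257)/(2·0.5743)
= 0.1813·2.2570/1.1485 = 0.35619

Final: 0.35619


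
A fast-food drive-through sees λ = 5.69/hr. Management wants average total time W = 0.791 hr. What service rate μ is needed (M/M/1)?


W = 1/(μ−λ) ⇒ μ − λ = 1/W = 1/0.791 = 1.2642
μ = λ + 1/W = 5.69 + 1.2642 = 6.9542 per hr

Final: 6.9542 /hr


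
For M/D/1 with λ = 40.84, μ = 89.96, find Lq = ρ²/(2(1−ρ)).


ρ = 40.84/89.96 = 0.4540
M/D/1: Lq = ρ²/(2(1−ρ)) = 0.2061/(2·0.5460) = 0.18873

Final: 0.18873


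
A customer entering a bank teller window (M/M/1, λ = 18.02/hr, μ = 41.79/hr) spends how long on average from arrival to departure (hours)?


W = 1/(μ−λ) = 1/(41.79 − 18.02) = 1/23.77 = 0.04207 hr

Final: 0.04207 hr


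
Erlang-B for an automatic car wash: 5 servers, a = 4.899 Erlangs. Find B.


B(c,a) = (a^c/c!) / Σ_{k=0}^{c} a^k/k!
a^5/5! = 23.515594
Σ terms (k=0..5): 1.00000 + 4.89900 + 12.00010 + 19.59616 + 24.00040 + 23.51559 = 85.011260
B = 23.515594/85.011260 = 0.276617

Final: 0.276617


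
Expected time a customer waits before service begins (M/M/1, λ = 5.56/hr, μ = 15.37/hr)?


ρ = 5.56/15.37 = 0.3617
Wq = ρ/(μ−λ) = 0.3617/(15.37 − 5.56) = 0.3617/9.81 = 0.03687 hr

Final: 0.03687 hr


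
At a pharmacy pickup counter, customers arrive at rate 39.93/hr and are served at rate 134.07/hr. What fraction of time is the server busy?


ρ = λ/μ = 39.93/134.07 = 0.2978

Final: 0.2978


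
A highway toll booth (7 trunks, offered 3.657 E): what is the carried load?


B(7,3.657) = 0.046337 (Erlang-B)
Carried load = a(1 − B) = 3.657·(1 − 0.046337) = 3.657·0.953663 = 3.4875 E

Final: 3.4875 Erlangs


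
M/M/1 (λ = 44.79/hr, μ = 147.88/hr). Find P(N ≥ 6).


ρ = 44.79/147.88 = 0.3029
P(N ≥ n) = ρ^n = 0.3029^6 = 0.0007720

Final: 0.0007720


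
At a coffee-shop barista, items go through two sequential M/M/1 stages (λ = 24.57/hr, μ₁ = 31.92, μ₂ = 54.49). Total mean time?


Each node sees arrival rate λ = 24.57/hr (tandem ⇒ throughput preserved).
W₁ = 1/(μ₁−λ) = 1/(31.92−24.57) = 0.13605 hr
W₂ = 1/(μ₂−λ) = 1/(54.49−24.57) = 0.03342 hr
W_total = W₁ + W₂ = 0.13605 + 0.03342 = 0.16948 hr

Final: 0.16948 hr


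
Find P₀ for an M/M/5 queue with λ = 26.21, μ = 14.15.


a = λ/μ = 26.21/14.15 = 1.8523; ρ = a/c = 0.3705
Σ_{k=0}^{4} a^k/k! (terms k=0..4) = 1.00000 + 1.85230 + 1.71550 + 1.05921 + 0.49049 = 6.11750
Tail: a^5/(5!(1−ρ)) = 21.80484/(120·0.6295) = 0.28863
P₀ = 1/(6.11750 + 0.28863) = 1/6.40613 = 0.156100

Final: 0.156100


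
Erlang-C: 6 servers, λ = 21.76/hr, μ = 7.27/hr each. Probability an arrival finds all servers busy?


a = λ/μ = 2.9931; ρ = a/6 = 0.4989
P₀ = 0.049309 (from M/M/c formula)
C(c,a) = [a^c/(c!(1−ρ))]·P₀ = [719.02979/(720·0.5011)]·0.049309
= 1.99274·0.049309 = 0.098259

Final: 0.098259


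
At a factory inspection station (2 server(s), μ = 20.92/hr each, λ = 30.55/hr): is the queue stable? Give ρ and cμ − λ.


Total capacity cμ = 2·20.92 = 41.84/hr
ρ = λ/(cμ) = 30.55/41.84 = 0.7302
Stable ⇔ ρ < 1: YES
Spare capacity = cμ − λ = 41.84 − 30.55 = 11.29/hr

Final: ρ = 0.7302; stable; margin = 11.29/hr


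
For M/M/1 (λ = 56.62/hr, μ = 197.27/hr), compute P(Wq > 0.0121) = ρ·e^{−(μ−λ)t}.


ρ = 56.62/197.27 = 0.2870
P(Wq > t) = ρ·e^{−(μ−λ)t} = 0.2870·e^{−1.7019}
= 0.2870·0.182343 = 0.052336

Final: 0.052336


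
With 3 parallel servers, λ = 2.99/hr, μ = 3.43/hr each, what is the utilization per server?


ρ = λ/(cμ) = 2.99/(3·3.43) = 2.99/10.29 = 0.2906

Final: 0.2906


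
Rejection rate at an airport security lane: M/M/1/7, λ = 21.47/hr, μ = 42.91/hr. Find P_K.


ρ = λ/μ = 21.47/42.91 = 0.5003
P_K = (1−ρ)ρ^K/(1−ρ^(K+1)) = (0.4997·0.007851)/(1 − 0.003928)
= 0.003923/0.996072 = 0.003938

Final: 0.003938


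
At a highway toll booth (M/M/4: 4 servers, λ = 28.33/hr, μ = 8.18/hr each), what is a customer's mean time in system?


a = 3.4633; ρ = 0.8658; P₀ = 0.016112
Lq = P₀·a^c·ρ/(c!(1−ρ)²) = 4.64572
Wq = Lq/λ = 4.64572/28.33 = 0.16399 hr
W = Wq + 1/μ = 0.16399 + 0.12225 = 0.28624 hr

Final: 0.28624 hr


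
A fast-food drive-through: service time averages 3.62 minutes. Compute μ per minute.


μ = 1/(service time) in consistent units.
1 minute = 1 min, so μ = 1/3.62 = 0.2762 per minute

Final: 0.2762 /min


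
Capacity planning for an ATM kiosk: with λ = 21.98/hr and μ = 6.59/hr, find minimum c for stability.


Stability requires cμ > λ ⇔ c > λ/μ.
λ/μ = 21.98/6.59 = 3.3354
Minimum integer c = ⌊3.3354⌋ + 1 = 4
Check: 4·6.59 = 26.36 > 21.98, while 3·6.59 = 19.77 ≤ 21.98

Final: 4 servers


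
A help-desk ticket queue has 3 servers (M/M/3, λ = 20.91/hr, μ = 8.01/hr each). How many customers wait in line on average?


a = λ/μ = 2.6105; ρ = a/3 = 0.8702
P₀ = 0.033497
Lq = P₀·a^c·ρ / (c!·(1−ρ)²) = 0.033497·17.78953·0.8702/(6·0.01686)
= 5.12646

Final: 5.12646


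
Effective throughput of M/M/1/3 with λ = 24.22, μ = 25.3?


ρ = 0.9573; P_K = (1−ρ)ρ^3/(1−ρ^4) = 0.233886
λ_eff = λ(1 − P_K) = 24.22·(1 − 0.233886) = 24.22·0.766114 = 18.5553 /hr

Final: 18.5553 /hr


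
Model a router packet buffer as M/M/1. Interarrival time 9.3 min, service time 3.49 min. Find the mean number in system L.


λ = 60/9.3 = 6.4516 /hr
μ = 60/3.49 = 17.1920 /hr
ρ = λ/μ = 6.4516/17.1920 = 0.3753
L = ρ/(1−ρ) = 0.3753/0.6247 = 0.6007

Final: 0.6007


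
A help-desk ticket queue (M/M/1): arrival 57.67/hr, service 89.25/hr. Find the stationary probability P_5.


ρ = 57.67/89.25 = 0.6462
P_n = (1−ρ)·ρ^n = (1 − 0.6462)·0.6462^5 = 0.3538·0.112644 = 0.039858

Final: 0.039858


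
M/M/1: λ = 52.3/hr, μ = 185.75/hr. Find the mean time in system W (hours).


W = 1/(μ−λ) = 1/(185.75 − 52.3) = 1/133.45 = 0.007493 hr

Final: 0.007493 hr


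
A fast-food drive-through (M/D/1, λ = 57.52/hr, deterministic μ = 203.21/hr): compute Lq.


ρ = 57.52/203.21 = 0.2831
M/D/1: Lq = ρ²/(2(1−ρ)) = 0.08012/(2·0.7169) = 0.05588

Final: 0.05588


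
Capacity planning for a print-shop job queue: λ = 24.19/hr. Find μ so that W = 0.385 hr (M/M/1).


W = 1/(μ−λ) ⇒ μ − λ = 1/W = 1/0.385 = 2.5974
μ = λ + 1/W = 24.19 + 2.5974 = 26.7874 per hr

Final: 26.7874 /hr


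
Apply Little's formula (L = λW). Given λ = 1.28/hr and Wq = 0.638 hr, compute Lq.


Lq = λWq = 1.28·0.638 = 0.8166

Final: 0.8166


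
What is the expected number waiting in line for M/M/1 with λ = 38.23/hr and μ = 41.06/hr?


ρ = 38.23/41.06 = 0.9311
Lq = ρ²/(1−ρ) = 0.8669/0.06892 = 12.5778

Final: 12.5778


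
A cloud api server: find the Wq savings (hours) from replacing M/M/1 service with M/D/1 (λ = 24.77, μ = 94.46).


ρ = 24.77/94.46 = 0.2622
Wq(M/M/1) = ρ/(μ−λ) = 0.2622/69.69 = 0.003763 hr
Wq(M/D/1) = ρ/(2(μ−λ)) = 0.001881 hr
Savings = 0.003763 − 0.001881 = 0.001881 hr

Final: 0.001881 hr


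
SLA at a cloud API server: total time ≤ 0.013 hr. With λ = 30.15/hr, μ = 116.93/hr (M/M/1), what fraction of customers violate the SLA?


W ~ Exponential(μ−λ) for M/M/1.
μ − λ = 116.93 − 30.15 = 86.7800
P(W > t) = e^{−(μ−λ)t} = e^{−1.1281} = 0.323635

Final: 0.323635


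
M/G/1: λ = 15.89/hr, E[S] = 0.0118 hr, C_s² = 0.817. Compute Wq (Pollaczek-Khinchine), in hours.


ρ = λ·E[S] = 15.89·0.0118 = 0.1875
E[S²] = E[S]²(1+C_s²) = 0.0118²·(1+0.817) = 0.0002530
Wq = λ·E[S²]/(2(1−ρ)) = 15.89·0.0002530/(2·0.8125) = 0.002474 hr

Final: 0.002474 hr


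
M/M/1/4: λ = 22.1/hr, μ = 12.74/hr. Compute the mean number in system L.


ρ = 22.1/12.74 = 1.7347
L = ρ[1 − (K+1)ρ^K + Kρ^(K+1)] / [(1−ρ)(1−ρ^(K+1))]
Numerator: 1.7347·(1 − 5·9.055061 + 4·15.707759) = 32.188512
Denominator: (-0.7347)·(-14.707759) = 10.805700
L = 32.188512/10.805700 = 2.9788

Final: 2.9788


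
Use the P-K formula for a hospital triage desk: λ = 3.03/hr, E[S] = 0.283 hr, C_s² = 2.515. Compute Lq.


ρ = λ·E[S] = 3.03·0.283 = 0.8575
Lq = ρ²(1+C_s²)/(2(1−ρ)) = 0.7353·(1+2.515)/(2·0.1425)
= 0.7353·3.5150/0.2850 = 9.06793

Final: 9.06793


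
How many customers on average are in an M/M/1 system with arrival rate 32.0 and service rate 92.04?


ρ = λ/μ = 32.0/92.04 = 0.3477
L = ρ/(1−ρ) = 0.3477/(1 − 0.3477) = 0.3477/0.6523 = 0.5330

Final: 0.5330


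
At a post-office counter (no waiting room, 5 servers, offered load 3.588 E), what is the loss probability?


B(c,a) = (a^c/c!) / Σ_{k=0}^{c} a^k/k!
a^5/5! = 4.955425
Σ terms (k=0..5): 1.00000 + 3.58800 + 6.43687 + 7.69850 + 6.90555 + 4.95543 = 30.584350
B = 4.955425/30.584350 = 0.162025

Final: 0.162025


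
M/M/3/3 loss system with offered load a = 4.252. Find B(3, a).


B(c,a) = (a^c/c!) / Σ_{k=0}^{c} a^k/k!
a^3/3! = 12.812342
Σ terms (k=0..3): 1.00000 + 4.25200 + 9.03975 + 12.81234 = 27.104094
B = 12.812342/27.104094 = 0.472709

Final: 0.472709


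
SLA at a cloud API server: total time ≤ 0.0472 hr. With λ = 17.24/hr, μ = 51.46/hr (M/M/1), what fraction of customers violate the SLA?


W ~ Exponential(μ−λ) for M/M/1.
μ − λ = 51.46 − 17.24 = 34.2200
P(W > t) = e^{−(μ−λ)t} = e^{−1.6152} = 0.198854

Final: 0.198854


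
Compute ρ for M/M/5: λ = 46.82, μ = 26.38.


ρ = λ/(cμ) = 46.82/(5·26.38) = 46.82/131.90 = 0.3550

Final: 0.3550


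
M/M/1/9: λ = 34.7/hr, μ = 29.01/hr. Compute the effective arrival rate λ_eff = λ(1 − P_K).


ρ = 1.1961; P_K = (1−ρ)ρ^9/(1−ρ^10) = 0.196803
λ_eff = λ(1 − P_K) = 34.7·(1 − 0.196803) = 34.7·0.803197 = 27.8709 /hr

Final: 27.8709 /hr


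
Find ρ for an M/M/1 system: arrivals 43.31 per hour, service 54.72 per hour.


ρ = λ/μ = 43.31/54.72 = 0.7915

Final: 0.7915


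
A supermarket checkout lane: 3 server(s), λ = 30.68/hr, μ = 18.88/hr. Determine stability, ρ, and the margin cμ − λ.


Total capacity cμ = 3·18.88 = 56.64/hr
ρ = λ/(cμ) = 30.68/56.64 = 0.5417
Stable ⇔ ρ < 1: YES
Spare capacity = cμ − λ = 56.64 − 30.68 = 25.96/hr

Final: ρ = 0.5417; stable; margin = 25.96/hr


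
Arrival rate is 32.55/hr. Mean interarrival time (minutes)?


Mean interarrival time = 1/λ = 1/32.55 hour = 0.03072 hour
In minutes: 0.03072 × 60 = 1.8433 min

Final: 1.8433 min


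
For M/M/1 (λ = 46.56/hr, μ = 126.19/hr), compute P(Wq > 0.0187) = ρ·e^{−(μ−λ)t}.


ρ = 46.56/126.19 = 0.3690
P(Wq > t) = ρ·e^{−(μ−λ)t} = 0.3690·e^{−1.4891}
= 0.3690·0.225580 = 0.083232

Final: 0.083232


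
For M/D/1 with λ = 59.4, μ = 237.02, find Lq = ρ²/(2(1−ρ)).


ρ = 59.4/237.02 = 0.2506
M/D/1: Lq = ρ²/(2(1−ρ)) = 0.06281/(2·0.7494) = 0.04191

Final: 0.04191


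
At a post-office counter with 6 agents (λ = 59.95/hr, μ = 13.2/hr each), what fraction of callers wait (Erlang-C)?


a = λ/μ = 4.5417; ρ = a/6 = 0.7569
P₀ = 0.008662 (from M/M/c formula)
C(c,a) = [a^c/(c!(1−ρ))]·P₀ = [8775.89740/(720·0.2431)]·0.008662
= 50.14799·0.008662 = 0.434383

Final: 0.434383


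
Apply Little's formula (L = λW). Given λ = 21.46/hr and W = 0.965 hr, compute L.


L = λW = 21.46·0.965 = 20.7089

Final: 20.7089


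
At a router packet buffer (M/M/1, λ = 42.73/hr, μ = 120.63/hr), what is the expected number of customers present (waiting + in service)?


ρ = λ/μ = 42.73/120.63 = 0.3542
L = ρ/(1−ρ) = 0.3542/(1 − 0.3542) = 0.3542/0.6458 = 0.5485

Final: 0.5485


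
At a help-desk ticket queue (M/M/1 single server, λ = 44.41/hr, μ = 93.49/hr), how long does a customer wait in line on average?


ρ = 44.41/93.49 = 0.4750
Wq = ρ/(μ−λ) = 0.4750/(93.49 − 44.41) = 0.4750/49.08 = 0.009679 hr

Final: 0.009679 hr


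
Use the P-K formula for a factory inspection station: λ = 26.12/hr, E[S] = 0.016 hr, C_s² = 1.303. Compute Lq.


ρ = λ·E[S] = 26.12·0.016 = 0.4179
Lq = ρ²(1+C_s²)/(2(1−ρ)) = 0.1747·(1+1.303)/(2·0.5821)
= 0.1747·2.3030/1.1642 = 0.34552

Final: 0.34552


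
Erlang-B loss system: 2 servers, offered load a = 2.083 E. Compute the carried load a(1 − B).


B(2,2.083) = 0.413035 (Erlang-B)
Carried load = a(1 − B) = 2.083·(1 − 0.413035) = 2.083·0.586965 = 1.2226 E

Final: 1.2226 Erlangs


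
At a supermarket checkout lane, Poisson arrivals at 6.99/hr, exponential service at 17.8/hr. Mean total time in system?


W = 1/(μ−λ) = 1/(17.8 − 6.99) = 1/10.81 = 0.09251 hr

Final: 0.09251 hr


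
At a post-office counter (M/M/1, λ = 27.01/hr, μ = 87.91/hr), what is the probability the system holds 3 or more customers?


ρ = 27.01/87.91 = 0.3072
P(N ≥ n) = ρ^n = 0.3072^3 = 0.029004

Final: 0.029004


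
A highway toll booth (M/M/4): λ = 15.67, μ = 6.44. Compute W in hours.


a = 2.4332; ρ = 0.6083; P₀ = 0.079850
Lq = P₀·a^c·ρ/(c!(1−ρ)²) = 0.46241
Wq = Lq/λ = 0.46241/15.67 = 0.02951 hr
W = Wq + 1/μ = 0.02951 + 0.15528 = 0.18479 hr

Final: 0.18479 hr


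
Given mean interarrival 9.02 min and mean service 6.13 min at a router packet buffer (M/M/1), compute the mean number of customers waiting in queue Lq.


λ = 60/9.02 = 6.6519 /hr
μ = 60/6.13 = 9.7879 /hr
ρ = λ/μ = 6.6519/9.7879 = 0.6796
Lq = ρ²/(1−ρ) = 0.4619/0.3204 = 1.4415

Final: 1.4415


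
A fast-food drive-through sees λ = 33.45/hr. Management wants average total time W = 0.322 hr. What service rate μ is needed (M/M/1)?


W = 1/(μ−λ) ⇒ μ − λ = 1/W = 1/0.322 = 3.1056
μ = λ + 1/W = 33.45 + 3.1056 = 36.5556 per hr

Final: 36.5556 /hr


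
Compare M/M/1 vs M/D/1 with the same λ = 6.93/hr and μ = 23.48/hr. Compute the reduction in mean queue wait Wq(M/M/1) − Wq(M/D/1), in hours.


ρ = 6.93/23.48 = 0.2951
Wq(M/M/1) = ρ/(μ−λ) = 0.2951/16.55 = 0.01783 hr
Wq(M/D/1) = ρ/(2(μ−λ)) = 0.008917 hr
Savings = 0.01783 − 0.008917 = 0.008917 hr

Final: 0.008917 hr


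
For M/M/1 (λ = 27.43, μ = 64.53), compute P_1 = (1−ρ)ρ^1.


ρ = 27.43/64.53 = 0.4251
P_n = (1−ρ)·ρ^n = (1 − 0.4251)·0.4251^1 = 0.5749·0.425074 = 0.244386

Final: 0.244386


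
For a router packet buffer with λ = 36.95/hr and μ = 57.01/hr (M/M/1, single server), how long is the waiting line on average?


ρ = 36.95/57.01 = 0.6481
Lq = ρ²/(1−ρ) = 0.4201/0.3519 = 1.1938

Final: 1.1938


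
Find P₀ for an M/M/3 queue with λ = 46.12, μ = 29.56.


a = λ/μ = 46.12/29.56 = 1.5602; ρ = a/c = 0.5201
Σ_{k=0}^{2} a^k/k! (terms k=0..2) = 1.00000 + 1.56022 + 1.21714 = 3.77735
Tail: a^3/(3!(1−ρ)) = 3.79800/(6·0.4799) = 1.31895
P₀ = 1/(3.77735 + 1.31895) = 1/5.09630 = 0.196221

Final: 0.196221


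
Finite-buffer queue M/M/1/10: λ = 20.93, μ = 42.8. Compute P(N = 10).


ρ = λ/μ = 20.93/42.8 = 0.4890
P_K = (1−ρ)ρ^K/(1−ρ^(K+1)) = (0.5110·0.0007821)/(1 − 0.0003825)
= 0.0003996/0.999618 = 0.0003998

Final: 0.0003998


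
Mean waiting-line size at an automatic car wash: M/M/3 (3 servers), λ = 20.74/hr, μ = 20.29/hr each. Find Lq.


a = λ/μ = 1.0222; ρ = a/3 = 0.3407
P₀ = 0.355290
Lq = P₀·a^c·ρ / (c!·(1−ρ)²) = 0.355290·1.06802·0.3407/(6·0.43464)
= 0.04958

Final: 0.04958


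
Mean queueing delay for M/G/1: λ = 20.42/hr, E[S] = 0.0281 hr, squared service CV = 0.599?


ρ = λ·E[S] = 20.42·0.0281 = 0.5738
E[S²] = E[S]²(1+C_s²) = 0.0281²·(1+0.599) = 0.001263
Wq = λ·E[S²]/(2(1−ρ)) = 20.42·0.001263/(2·0.4262) = 0.03025 hr

Final: 0.03025 hr


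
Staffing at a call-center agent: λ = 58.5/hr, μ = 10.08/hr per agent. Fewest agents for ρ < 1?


Stability requires cμ > λ ⇔ c > λ/μ.
λ/μ = 58.5/10.08 = 5.8036
Minimum integer c = ⌊5.8036⌋ + 1 = 6
Check: 6·10.08 = 60.48 > 58.5, while 5·10.08 = 50.40 ≤ 58.5

Final: 6 servers


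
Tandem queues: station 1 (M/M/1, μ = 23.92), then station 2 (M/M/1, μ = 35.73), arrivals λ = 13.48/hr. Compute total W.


Each node sees arrival rate λ = 13.48/hr (tandem ⇒ throughput preserved).
W₁ = 1/(μ₁−λ) = 1/(23.92−13.48) = 0.09579 hr
W₂ = 1/(μ₂−λ) = 1/(35.73−13.48) = 0.04494 hr
W_total = W₁ + W₂ = 0.09579 + 0.04494 = 0.14073 hr

Final: 0.14073 hr


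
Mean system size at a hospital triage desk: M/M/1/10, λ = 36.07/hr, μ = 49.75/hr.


ρ = 36.07/49.75 = 0.7250
L = ρ[1 − (K+1)ρ^K + Kρ^(K+1)] / [(1−ρ)(1−ρ^(K+1))]
Numerator: 0.7250·(1 − 11·0.040136 + 10·0.029099) = 0.615910
Denominator: (0.2750)·(0.970901) = 0.266973
L = 0.615910/0.266973 = 2.3070

Final: 2.3070


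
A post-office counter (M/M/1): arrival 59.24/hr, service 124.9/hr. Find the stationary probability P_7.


ρ = 59.24/124.9 = 0.4743
P_n = (1−ρ)·ρ^n = (1 − 0.4743)·0.4743^7 = 0.5257·0.005400 = 0.002839

Final: 0.002839


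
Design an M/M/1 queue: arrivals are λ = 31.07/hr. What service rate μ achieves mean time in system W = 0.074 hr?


W = 1/(μ−λ) ⇒ μ − λ = 1/W = 1/0.074 = 13.5135
μ = λ + 1/W = 31.07 + 13.5135 = 44.5835 per hr

Final: 44.5835 /hr


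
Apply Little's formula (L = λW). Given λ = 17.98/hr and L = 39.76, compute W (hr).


W = L/λ = 39.76/17.98 = 2.2113 hr

Final: 2.2113 hr


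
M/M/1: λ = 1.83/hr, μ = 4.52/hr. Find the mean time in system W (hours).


W = 1/(μ−λ) = 1/(4.52 − 1.83) = 1/2.69 = 0.3717 hr

Final: 0.3717 hr


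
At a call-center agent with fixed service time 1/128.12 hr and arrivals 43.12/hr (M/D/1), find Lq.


ρ = 43.12/128.12 = 0.3366
M/D/1: Lq = ρ²/(2(1−ρ)) = 0.1133/(2·0.6634) = 0.08537

Final: 0.08537


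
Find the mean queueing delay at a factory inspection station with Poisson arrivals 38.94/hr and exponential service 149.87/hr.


ρ = 38.94/149.87 = 0.2598
Wq = ρ/(μ−λ) = 0.2598/(149.87 − 38.94) = 0.2598/110.93 = 0.002342 hr

Final: 0.002342 hr


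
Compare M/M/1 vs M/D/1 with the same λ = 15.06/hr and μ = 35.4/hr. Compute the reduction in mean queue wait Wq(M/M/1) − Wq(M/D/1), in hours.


ρ = 15.06/35.4 = 0.4254
Wq(M/M/1) = ρ/(μ−λ) = 0.4254/20.34 = 0.02092 hr
Wq(M/D/1) = ρ/(2(μ−λ)) = 0.01046 hr
Savings = 0.02092 − 0.01046 = 0.01046 hr

Final: 0.01046 hr
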